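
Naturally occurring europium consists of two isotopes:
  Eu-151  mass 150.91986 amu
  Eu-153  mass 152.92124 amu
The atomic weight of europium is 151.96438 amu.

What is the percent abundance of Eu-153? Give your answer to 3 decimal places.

With x = fraction of Eu-151 (so Eu-153 is 1 − x):
150.91986·x + 152.92124·(1 − x) = 151.96438
(150.91986 − 152.92124)·x = 151.96438 − 152.92124
x = -0.95686 / -2.00138 = 0.47810 → 47.810% Eu-151, 52.190% Eu-153.

52.190%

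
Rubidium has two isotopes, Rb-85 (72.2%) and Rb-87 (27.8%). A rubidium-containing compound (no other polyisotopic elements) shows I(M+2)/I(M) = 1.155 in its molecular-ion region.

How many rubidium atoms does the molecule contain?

3

For n independent Rb atoms, I(M+2)/I(M) = n · (abundance Rb-87) / (abundance Rb-85) = n · 0.278/0.722.
n = 1.155 × 0.722/0.278 = 3.00 ≈ 3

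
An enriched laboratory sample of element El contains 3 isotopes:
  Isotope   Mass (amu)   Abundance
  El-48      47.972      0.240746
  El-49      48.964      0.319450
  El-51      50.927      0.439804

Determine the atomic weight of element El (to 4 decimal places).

Weight each isotope mass by its fractional abundance: 0.240746 × 47.972 + 0.319450 × 48.964 + 0.439804 × 50.927
= 11.54907 + 15.64155 + 22.39790 = 49.58852 amu

49.5885 amu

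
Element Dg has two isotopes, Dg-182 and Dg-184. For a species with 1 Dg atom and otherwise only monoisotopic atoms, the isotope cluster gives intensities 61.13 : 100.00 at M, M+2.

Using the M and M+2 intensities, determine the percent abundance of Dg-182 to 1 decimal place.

If p is the fraction of Dg that is Dg-182, then I(M+2)/I(M) = [C(1,1)·p^0·(1−p)] / p^1 = 1·(1−p)/p = 100.00/61.13 = 1.6359
(1−p)/p = 1.6359/1 = 1.6359  ⇒  p = 1/(1 + 1.6359) = 0.3794
Dg-182: 37.9%, Dg-184: 62.1%.

37.9%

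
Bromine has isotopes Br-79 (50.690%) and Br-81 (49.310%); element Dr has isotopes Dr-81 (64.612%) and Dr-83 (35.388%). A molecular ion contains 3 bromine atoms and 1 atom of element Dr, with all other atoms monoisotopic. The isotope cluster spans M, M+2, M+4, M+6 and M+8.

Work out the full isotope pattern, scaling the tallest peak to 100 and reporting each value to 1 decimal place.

Bromine pattern (n=3): 0.13024674 : 0.3801026 : 0.36975457 : 0.11989609
Element Dr pattern (n=1): 0.64612 : 0.35388
Convolve the two distributions (both contribute in 2-u steps):
  M: 0.13024674×0.64612 = 0.084155
  M+2: 0.13024674×0.35388 + 0.3801026×0.64612 = 0.291684
  M+4: 0.3801026×0.35388 + 0.36975457×0.64612 = 0.373417
  M+6: 0.36975457×0.35388 + 0.11989609×0.64612 = 0.208316
  M+8: 0.11989609×0.35388 = 0.042429
Scale to base peak (0.373417) = 100: 22.5 : 78.1 : 100.0 : 55.8 : 11.4

22.5 : 78.1 : 100.0 : 55.8 : 11.4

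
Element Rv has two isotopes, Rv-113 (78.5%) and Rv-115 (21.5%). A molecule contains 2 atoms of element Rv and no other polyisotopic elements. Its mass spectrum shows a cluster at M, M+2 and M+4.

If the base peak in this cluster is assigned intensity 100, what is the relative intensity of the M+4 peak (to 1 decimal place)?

7.5

Term probabilities: M 0.6162, M+2 0.3375, M+4 0.0462. Base peak = M.
P(M) = C(2,0) × 0.785^2 × 0.215^0 = 1 × 0.616225 × 1.0000 = 0.616225 (base)
P(M+4) = C(2,2) × 0.785^0 × 0.215^2 = 1 × 1.0000 × 0.046225 = 0.046225
Relative intensity = 0.046225 / 0.616225 × 100 = 7.5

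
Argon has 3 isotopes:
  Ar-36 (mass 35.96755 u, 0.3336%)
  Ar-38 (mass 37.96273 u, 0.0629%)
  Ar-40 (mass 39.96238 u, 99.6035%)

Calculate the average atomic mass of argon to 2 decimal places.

Weight each isotope mass by its fractional abundance: 0.003336 × 35.96755 + 0.000629 × 37.96273 + 0.996035 × 39.96238
= 0.119988 + 0.023879 + 39.803929 = 39.947796 u

39.95 u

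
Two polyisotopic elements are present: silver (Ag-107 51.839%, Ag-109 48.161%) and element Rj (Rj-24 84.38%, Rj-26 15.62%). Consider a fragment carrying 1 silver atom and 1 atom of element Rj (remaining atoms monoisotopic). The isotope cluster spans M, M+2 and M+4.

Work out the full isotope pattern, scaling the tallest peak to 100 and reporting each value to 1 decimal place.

89.8 : 100.0 : 15.4

Silver pattern (n=1): 0.51839 : 0.48161
Element Rj pattern (n=1): 0.8438 : 0.1562
Convolve the two distributions (both contribute in 2-u steps):
  M: 0.51839×0.8438 = 0.437417
  M+2: 0.51839×0.1562 + 0.48161×0.8438 = 0.487355
  M+4: 0.48161×0.1562 = 0.075227
Scale to base peak (0.487355) = 100: 89.8 : 100.0 : 15.4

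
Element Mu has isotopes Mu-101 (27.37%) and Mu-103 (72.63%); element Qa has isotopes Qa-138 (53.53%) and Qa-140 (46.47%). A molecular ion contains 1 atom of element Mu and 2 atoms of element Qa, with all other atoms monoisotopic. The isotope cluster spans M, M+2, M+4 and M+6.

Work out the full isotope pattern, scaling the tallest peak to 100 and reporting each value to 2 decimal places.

18.65 : 81.89 : 100.00 : 37.30

Element Mu pattern (n=1): 0.2737 : 0.7263
Element Qa pattern (n=2): 0.28654609 : 0.49750782 : 0.21594609
Convolve the two distributions (both contribute in 2-u steps):
  M: 0.2737×0.28654609 = 0.078428
  M+2: 0.2737×0.49750782 + 0.7263×0.28654609 = 0.344286
  M+4: 0.2737×0.21594609 + 0.7263×0.49750782 = 0.420444
  M+6: 0.7263×0.21594609 = 0.156842
Scale to base peak (0.420444) = 100: 18.65 : 81.89 : 100.00 : 37.30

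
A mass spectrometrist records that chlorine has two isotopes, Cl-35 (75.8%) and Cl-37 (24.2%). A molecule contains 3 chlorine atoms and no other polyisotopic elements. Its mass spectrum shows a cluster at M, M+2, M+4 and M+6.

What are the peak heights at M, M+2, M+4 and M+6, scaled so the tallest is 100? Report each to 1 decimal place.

100.0 : 95.8 : 30.6 : 3.3

The 3 Cl atoms are independent, so intensities follow the terms of (0.758 + 0.242)^3.
P(M) = 0.758^3 = 0.435520
P(M+2) = 3 × 0.758^2 × 0.242^1 = 0.417133
P(M+4) = 3 × 0.758^1 × 0.242^2 = 0.133175
P(M+6) = 0.242^3 = 0.014172
The M peak is largest (0.435520); scaling to 100 gives 100.0 : 95.8 : 30.6 : 3.3.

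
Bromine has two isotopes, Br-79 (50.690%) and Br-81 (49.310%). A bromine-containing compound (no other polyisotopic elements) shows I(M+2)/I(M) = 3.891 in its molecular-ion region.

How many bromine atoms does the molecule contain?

The M+2/M ratio from n Br atoms is n · q/p = n · 0.49310/0.50690.
n = 3.891 × 0.50690/0.49310 = 4.00 ≈ 4

4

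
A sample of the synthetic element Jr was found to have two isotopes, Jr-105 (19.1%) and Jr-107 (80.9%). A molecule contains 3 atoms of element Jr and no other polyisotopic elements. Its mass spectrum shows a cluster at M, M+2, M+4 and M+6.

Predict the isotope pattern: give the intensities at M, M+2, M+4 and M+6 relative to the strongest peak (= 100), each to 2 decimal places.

1.32 : 16.72 : 70.83 : 100.00

Expanding (0.191 + 0.809)^3:
P(M) = 0.191^3 = 0.006968
P(M+2) = 3 × 0.191^2 × 0.809^1 = 0.088539
P(M+4) = 3 × 0.191^1 × 0.809^2 = 0.375018
P(M+6) = 0.809^3 = 0.529475
The M+6 peak is largest (0.529475); scaling to 100 gives 1.32 : 16.72 : 70.83 : 100.00.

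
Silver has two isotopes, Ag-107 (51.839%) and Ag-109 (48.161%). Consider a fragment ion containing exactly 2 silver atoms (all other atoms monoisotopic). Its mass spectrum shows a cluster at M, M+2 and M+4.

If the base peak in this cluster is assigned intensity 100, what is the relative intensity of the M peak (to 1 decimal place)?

Term probabilities: M 0.2687, M+2 0.4993, M+4 0.2319. Base peak = M+2.
P(M+2) = C(2,1) × 0.51839^1 × 0.48161^1 = 2 × 0.51839 × 0.48161 = 0.499324 (base)
P(M) = C(2,0) × 0.51839^2 × 0.48161^0 = 1 × 0.26872819 × 1.0000 = 0.268728
Relative intensity = 0.268728 / 0.499324 × 100 = 53.8

53.8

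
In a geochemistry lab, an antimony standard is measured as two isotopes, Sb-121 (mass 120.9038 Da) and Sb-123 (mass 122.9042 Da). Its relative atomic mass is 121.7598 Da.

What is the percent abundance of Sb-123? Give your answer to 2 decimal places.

42.79%

Writing the weighted mean with unknown fraction x of Sb-121:
120.9038·x + 122.9042·(1 − x) = 121.7598
(120.9038 − 122.9042)·x = 121.7598 − 122.9042
x = -1.1444 / -2.0004 = 0.57209 → 57.21% Sb-121, 42.79% Sb-123.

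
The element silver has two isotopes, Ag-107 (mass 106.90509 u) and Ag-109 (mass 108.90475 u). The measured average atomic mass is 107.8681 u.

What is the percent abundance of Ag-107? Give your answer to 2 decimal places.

51.84%

With x = fraction of Ag-107 (so Ag-109 is 1 − x):
106.90509·x + 108.90475·(1 − x) = 107.8681
(106.90509 − 108.90475)·x = 107.8681 − 108.90475
x = -1.03665 / -1.99966 = 0.51841 → 51.84% Ag-107, 48.16% Ag-109.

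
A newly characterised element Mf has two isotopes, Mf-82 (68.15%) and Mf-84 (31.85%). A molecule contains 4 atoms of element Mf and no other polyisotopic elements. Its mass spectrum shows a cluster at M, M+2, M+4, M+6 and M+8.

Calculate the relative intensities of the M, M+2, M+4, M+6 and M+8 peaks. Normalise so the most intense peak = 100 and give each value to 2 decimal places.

The 4 Mf atoms are independent, so intensities follow the terms of (0.6815 + 0.3185)^4.
P(M) = 0.6815^4 = 0.215707
P(M+2) = 4 × 0.6815^3 × 0.3185^1 = 0.403243
P(M+4) = 6 × 0.6815^2 × 0.3185^2 = 0.282684
P(M+6) = 4 × 0.6815^1 × 0.3185^3 = 0.088075
P(M+8) = 0.3185^4 = 0.010291
The M+2 peak is largest (0.403243); scaling to 100 gives 53.49 : 100.00 : 70.10 : 21.84 : 2.55.

53.49 : 100.00 : 70.10 : 21.84 : 2.55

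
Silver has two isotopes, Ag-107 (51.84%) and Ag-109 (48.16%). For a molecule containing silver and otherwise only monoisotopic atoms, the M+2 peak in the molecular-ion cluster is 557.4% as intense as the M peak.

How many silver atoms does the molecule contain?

The M+2/M ratio from n Ag atoms is n · q/p = n · 0.4816/0.5184.
n = 5.574 × 0.5184/0.4816 = 6.00 ≈ 6

6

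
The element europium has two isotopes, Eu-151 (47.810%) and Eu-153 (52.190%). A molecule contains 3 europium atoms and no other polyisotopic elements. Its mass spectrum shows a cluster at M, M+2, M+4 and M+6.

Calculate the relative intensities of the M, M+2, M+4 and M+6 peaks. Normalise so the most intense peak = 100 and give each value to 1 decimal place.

The 3 Eu atoms are independent, so intensities follow the terms of (0.47810 + 0.52190)^3.
P(M) = 0.47810^3 = 0.109284
P(M+2) = 3 × 0.47810^2 × 0.52190^1 = 0.357887
P(M+4) = 3 × 0.47810^1 × 0.52190^2 = 0.390674
P(M+6) = 0.52190^3 = 0.142155
The M+4 peak is largest (0.390674); scaling to 100 gives 28.0 : 91.6 : 100.0 : 36.4.

28.0 : 91.6 : 100.0 : 36.4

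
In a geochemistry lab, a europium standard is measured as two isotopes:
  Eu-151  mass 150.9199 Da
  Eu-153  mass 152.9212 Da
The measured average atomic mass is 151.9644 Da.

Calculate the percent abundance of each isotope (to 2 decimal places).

Let x be the fractional abundance of Eu-151; then Eu-153 has abundance 1 − x.
150.9199·x + 152.9212·(1 − x) = 151.9644
(150.9199 − 152.9212)·x = 151.9644 − 152.9212
x = -0.9568 / -2.0013 = 0.47809 → 47.81% Eu-151, 52.19% Eu-153.

Eu-151: 47.81%, Eu-153: 52.19%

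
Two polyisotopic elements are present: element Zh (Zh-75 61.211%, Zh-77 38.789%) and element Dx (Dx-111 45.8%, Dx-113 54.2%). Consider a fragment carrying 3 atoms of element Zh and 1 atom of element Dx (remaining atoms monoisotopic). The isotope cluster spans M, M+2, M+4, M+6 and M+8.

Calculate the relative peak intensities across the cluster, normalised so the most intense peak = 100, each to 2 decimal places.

28.95 : 89.29 : 100.00 : 48.64 : 8.72

Element Zh pattern (n=3): 0.22934455 : 0.43600231 : 0.27629174 : 0.05836141
Element Dx pattern (n=1): 0.4580 : 0.5420
Convolve the two distributions (both contribute in 2-u steps):
  M: 0.22934455×0.4580 = 0.105040
  M+2: 0.22934455×0.5420 + 0.43600231×0.4580 = 0.323994
  M+4: 0.43600231×0.5420 + 0.27629174×0.4580 = 0.362855
  M+6: 0.27629174×0.5420 + 0.05836141×0.4580 = 0.176480
  M+8: 0.05836141×0.5420 = 0.031632
Scale to base peak (0.362855) = 100: 28.95 : 89.29 : 100.00 : 48.64 : 8.72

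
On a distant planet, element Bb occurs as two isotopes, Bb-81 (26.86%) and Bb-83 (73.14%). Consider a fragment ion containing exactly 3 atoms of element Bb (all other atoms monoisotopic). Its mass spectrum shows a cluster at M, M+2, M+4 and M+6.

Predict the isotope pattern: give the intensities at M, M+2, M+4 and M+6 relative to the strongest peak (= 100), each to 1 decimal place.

Expanding (0.2686 + 0.7314)^3:
P(M) = 0.2686^3 = 0.019378
P(M+2) = 3 × 0.2686^2 × 0.7314^1 = 0.158303
P(M+4) = 3 × 0.2686^1 × 0.7314^2 = 0.431059
P(M+6) = 0.7314^3 = 0.391259
The M+4 peak is largest (0.431059); scaling to 100 gives 4.5 : 36.7 : 100.0 : 90.8.

4.5 : 36.7 : 100.0 : 90.8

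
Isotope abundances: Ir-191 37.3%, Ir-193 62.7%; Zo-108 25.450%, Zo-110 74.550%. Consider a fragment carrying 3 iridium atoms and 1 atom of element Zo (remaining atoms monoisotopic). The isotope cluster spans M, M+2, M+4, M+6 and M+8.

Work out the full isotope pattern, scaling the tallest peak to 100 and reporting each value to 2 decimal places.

Iridium pattern (n=3): 0.05189512 : 0.26170165 : 0.43991135 : 0.24649188
Element Zo pattern (n=1): 0.2545 : 0.7455
Convolve the two distributions (both contribute in 2-u steps):
  M: 0.05189512×0.2545 = 0.013207
  M+2: 0.05189512×0.7455 + 0.26170165×0.2545 = 0.105291
  M+4: 0.26170165×0.7455 + 0.43991135×0.2545 = 0.307056
  M+6: 0.43991135×0.7455 + 0.24649188×0.2545 = 0.390686
  M+8: 0.24649188×0.7455 = 0.183760
Scale to base peak (0.390686) = 100: 3.38 : 26.95 : 78.59 : 100.00 : 47.04

3.38 : 26.95 : 78.59 : 100.00 : 47.04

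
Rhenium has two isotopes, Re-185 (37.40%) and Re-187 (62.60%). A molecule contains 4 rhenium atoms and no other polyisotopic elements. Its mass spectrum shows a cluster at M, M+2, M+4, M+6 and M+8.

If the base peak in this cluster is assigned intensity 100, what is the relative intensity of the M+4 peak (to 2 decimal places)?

Term probabilities: M 0.0196, M+2 0.1310, M+4 0.3289, M+6 0.3670, M+8 0.1536. Base peak = M+6.
P(M+6) = C(4,3) × 0.3740^1 × 0.6260^3 = 4 × 0.3740 × 0.24531438 = 0.366990 (base)
P(M+4) = C(4,2) × 0.3740^2 × 0.6260^2 = 6 × 0.139876 × 0.391876 = 0.328884
Relative intensity = 0.328884 / 0.366990 × 100 = 89.62

89.62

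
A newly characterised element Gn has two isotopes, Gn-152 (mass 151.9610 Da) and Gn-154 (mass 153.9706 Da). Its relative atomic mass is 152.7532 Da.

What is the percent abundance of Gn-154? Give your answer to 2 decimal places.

39.42%

With x = fraction of Gn-152 (so Gn-154 is 1 − x):
151.9610·x + 153.9706·(1 − x) = 152.7532
(151.9610 − 153.9706)·x = 152.7532 − 153.9706
x = -1.2174 / -2.0096 = 0.60579 → 60.58% Gn-152, 39.42% Gn-154.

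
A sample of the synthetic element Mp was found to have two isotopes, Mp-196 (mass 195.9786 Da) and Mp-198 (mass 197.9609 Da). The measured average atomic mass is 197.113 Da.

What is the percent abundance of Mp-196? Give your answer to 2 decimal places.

42.77%

Let x be the fractional abundance of Mp-196; then Mp-198 has abundance 1 − x.
195.9786·x + 197.9609·(1 − x) = 197.113
(195.9786 − 197.9609)·x = 197.113 − 197.9609
x = -0.8479 / -1.9823 = 0.42774 → 42.77% Mp-196, 57.23% Mp-198.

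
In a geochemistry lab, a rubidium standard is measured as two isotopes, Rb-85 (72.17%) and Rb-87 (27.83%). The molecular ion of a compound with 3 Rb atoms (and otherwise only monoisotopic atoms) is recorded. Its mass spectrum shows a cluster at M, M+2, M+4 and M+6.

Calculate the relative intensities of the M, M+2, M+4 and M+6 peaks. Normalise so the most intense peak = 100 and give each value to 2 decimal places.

86.44 : 100.00 : 38.56 : 4.96

The 3 Rb atoms are independent, so intensities follow the terms of (0.7217 + 0.2783)^3.
P(M) = 0.7217^3 = 0.375898
P(M+2) = 3 × 0.7217^2 × 0.2783^1 = 0.434858
P(M+4) = 3 × 0.7217^1 × 0.2783^2 = 0.167689
P(M+6) = 0.2783^3 = 0.021555
The M+2 peak is largest (0.434858); scaling to 100 gives 86.44 : 100.00 : 38.56 : 4.96.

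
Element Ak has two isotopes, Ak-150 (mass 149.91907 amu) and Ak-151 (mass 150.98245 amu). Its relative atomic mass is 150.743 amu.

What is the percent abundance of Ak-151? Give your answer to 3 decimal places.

With x = fraction of Ak-150 (so Ak-151 is 1 − x):
149.91907·x + 150.98245·(1 − x) = 150.743
(149.91907 − 150.98245)·x = 150.743 − 150.98245
x = -0.23945 / -1.06338 = 0.22518 → 22.518% Ak-150, 77.482% Ak-151.

77.482%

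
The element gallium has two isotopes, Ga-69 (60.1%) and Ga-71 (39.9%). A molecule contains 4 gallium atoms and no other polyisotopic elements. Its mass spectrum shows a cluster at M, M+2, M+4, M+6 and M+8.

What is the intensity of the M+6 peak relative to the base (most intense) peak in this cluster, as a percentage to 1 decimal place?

44.1%

Binomial terms of (0.601 + 0.399)^4: M 0.1305, M+2 0.3465, M+4 0.3450, M+6 0.1527, M+8 0.0253 → M+2 is the base peak.
P(M+2) = C(4,1) × 0.601^3 × 0.399^1 = 4 × 0.2170818 × 0.3990 = 0.346463 (base)
P(M+6) = C(4,3) × 0.601^1 × 0.399^3 = 4 × 0.6010 × 0.0635212 = 0.152705
Relative intensity = 0.152705 / 0.346463 × 100 = 44.1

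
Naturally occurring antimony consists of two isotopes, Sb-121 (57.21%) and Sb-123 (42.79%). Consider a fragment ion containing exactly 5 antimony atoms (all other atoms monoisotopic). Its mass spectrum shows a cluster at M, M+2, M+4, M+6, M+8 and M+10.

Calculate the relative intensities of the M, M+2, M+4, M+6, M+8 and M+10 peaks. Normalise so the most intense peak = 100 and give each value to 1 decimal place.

Expanding (0.5721 + 0.4279)^5:
P(M) = 0.5721^5 = 0.061286
P(M+2) = 5 × 0.5721^4 × 0.4279^1 = 0.229192
P(M+4) = 10 × 0.5721^3 × 0.4279^2 = 0.342847
P(M+6) = 10 × 0.5721^2 × 0.4279^3 = 0.256431
P(M+8) = 5 × 0.5721^1 × 0.4279^4 = 0.095898
P(M+10) = 0.4279^5 = 0.014345
The M+4 peak is largest (0.342847); scaling to 100 gives 17.9 : 66.8 : 100.0 : 74.8 : 28.0 : 4.2.

17.9 : 66.8 : 100.0 : 74.8 : 28.0 : 4.2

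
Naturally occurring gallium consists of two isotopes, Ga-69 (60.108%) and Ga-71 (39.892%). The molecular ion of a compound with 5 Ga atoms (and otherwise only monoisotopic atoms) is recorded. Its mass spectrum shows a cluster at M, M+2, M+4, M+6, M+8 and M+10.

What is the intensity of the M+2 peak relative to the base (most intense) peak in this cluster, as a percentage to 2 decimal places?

75.34%

Term probabilities: M 0.0785, M+2 0.2604, M+4 0.3456, M+6 0.2294, M+8 0.0761, M+10 0.0101. Base peak = M+4.
P(M+4) = C(5,2) × 0.60108^3 × 0.39892^2 = 10 × 0.2171685 × 0.15913717 = 0.345596 (base)
P(M+2) = C(5,1) × 0.60108^4 × 0.39892^1 = 5 × 0.13053564 × 0.39892 = 0.260366
Relative intensity = 0.260366 / 0.345596 × 100 = 75.34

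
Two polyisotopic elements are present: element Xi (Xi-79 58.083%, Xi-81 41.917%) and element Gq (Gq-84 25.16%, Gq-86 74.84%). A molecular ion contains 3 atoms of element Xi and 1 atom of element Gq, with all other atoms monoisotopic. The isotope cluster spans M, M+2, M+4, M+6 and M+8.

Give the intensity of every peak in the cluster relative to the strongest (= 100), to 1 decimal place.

12.5 : 64.2 : 100.0 : 62.8 : 14.0

Element Xi pattern (n=3): 0.19595084 : 0.42423796 : 0.30616157 : 0.07364963
Element Gq pattern (n=1): 0.2516 : 0.7484
Convolve the two distributions (both contribute in 2-u steps):
  M: 0.19595084×0.2516 = 0.049301
  M+2: 0.19595084×0.7484 + 0.42423796×0.2516 = 0.253388
  M+4: 0.42423796×0.7484 + 0.30616157×0.2516 = 0.394530
  M+6: 0.30616157×0.7484 + 0.07364963×0.2516 = 0.247662
  M+8: 0.07364963×0.7484 = 0.055119
Scale to base peak (0.394530) = 100: 12.5 : 64.2 : 100.0 : 62.8 : 14.0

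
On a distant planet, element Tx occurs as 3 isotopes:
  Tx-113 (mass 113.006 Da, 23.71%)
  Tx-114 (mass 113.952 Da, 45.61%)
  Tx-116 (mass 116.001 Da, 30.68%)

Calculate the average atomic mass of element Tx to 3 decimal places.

114.356 Da

The abundance-weighted mean is 0.2371 × 113.006 + 0.4561 × 113.952 + 0.3068 × 116.001
= 26.7937 + 51.9735 + 35.5891 = 114.3563 Da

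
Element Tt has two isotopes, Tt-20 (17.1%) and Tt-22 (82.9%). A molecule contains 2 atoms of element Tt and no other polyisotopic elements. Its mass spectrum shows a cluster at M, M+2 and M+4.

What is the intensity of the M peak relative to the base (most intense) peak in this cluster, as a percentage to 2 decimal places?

4.25%

Binomial terms of (0.171 + 0.829)^2: M 0.0292, M+2 0.2835, M+4 0.6872 → M+4 is the base peak.
P(M+4) = C(2,2) × 0.171^0 × 0.829^2 = 1 × 1.0000 × 0.687241 = 0.687241 (base)
P(M) = C(2,0) × 0.171^2 × 0.829^0 = 1 × 0.029241 × 1.0000 = 0.029241
Relative intensity = 0.029241 / 0.687241 × 100 = 4.25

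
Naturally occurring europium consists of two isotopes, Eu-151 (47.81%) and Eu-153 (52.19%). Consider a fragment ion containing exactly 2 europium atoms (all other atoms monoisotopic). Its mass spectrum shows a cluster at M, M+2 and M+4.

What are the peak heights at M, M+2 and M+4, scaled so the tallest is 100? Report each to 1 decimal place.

45.8 : 100.0 : 54.6

Each Eu atom is independently Eu-151 (p = 0.4781) or Eu-153 (q = 0.5219); the cluster is the binomial expansion (p + q)^2.
P(M) = 0.4781^2 = 0.228580
P(M+2) = 2 × 0.4781^1 × 0.5219^1 = 0.499041
P(M+4) = 0.5219^2 = 0.272380
The M+2 peak is largest (0.499041); scaling to 100 gives 45.8 : 100.0 : 54.6.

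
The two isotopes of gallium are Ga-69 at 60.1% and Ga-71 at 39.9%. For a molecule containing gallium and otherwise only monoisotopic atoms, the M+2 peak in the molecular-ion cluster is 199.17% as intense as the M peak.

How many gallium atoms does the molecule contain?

3

The M+2/M ratio from n Ga atoms is n · q/p = n · 0.399/0.601.
n = 1.9917 × 0.601/0.399 = 3.00 ≈ 3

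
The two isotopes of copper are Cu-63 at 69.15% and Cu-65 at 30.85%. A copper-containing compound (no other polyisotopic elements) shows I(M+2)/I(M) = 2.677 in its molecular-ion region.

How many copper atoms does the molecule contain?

For n independent Cu atoms, I(M+2)/I(M) = n · (abundance Cu-65) / (abundance Cu-63) = n · 0.3085/0.6915.
n = 2.677 × 0.6915/0.3085 = 6.00 ≈ 6

6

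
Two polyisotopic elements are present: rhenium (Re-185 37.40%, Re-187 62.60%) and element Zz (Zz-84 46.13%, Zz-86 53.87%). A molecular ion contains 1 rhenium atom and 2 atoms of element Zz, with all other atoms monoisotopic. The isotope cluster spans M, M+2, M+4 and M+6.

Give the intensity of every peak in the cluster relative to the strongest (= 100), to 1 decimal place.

Rhenium pattern (n=1): 0.3740 : 0.6260
Element Zz pattern (n=2): 0.21279769 : 0.49700462 : 0.29019769
Convolve the two distributions (both contribute in 2-u steps):
  M: 0.3740×0.21279769 = 0.079586
  M+2: 0.3740×0.49700462 + 0.6260×0.21279769 = 0.319091
  M+4: 0.3740×0.29019769 + 0.6260×0.49700462 = 0.419659
  M+6: 0.6260×0.29019769 = 0.181664
Scale to base peak (0.419659) = 100: 19.0 : 76.0 : 100.0 : 43.3

19.0 : 76.0 : 100.0 : 43.3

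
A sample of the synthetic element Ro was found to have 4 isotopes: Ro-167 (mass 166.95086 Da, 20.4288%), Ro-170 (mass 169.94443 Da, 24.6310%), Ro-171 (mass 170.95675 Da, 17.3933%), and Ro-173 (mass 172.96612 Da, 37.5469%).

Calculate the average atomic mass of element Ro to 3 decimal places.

170.644 Da

Ar = Σ fᵢ·mᵢ = 0.204288 × 166.95086 + 0.246310 × 169.94443 + 0.173933 × 170.95675 + 0.375469 × 172.96612
= 34.106057 + 41.859013 + 29.735020 + 64.943416 = 170.643506 Da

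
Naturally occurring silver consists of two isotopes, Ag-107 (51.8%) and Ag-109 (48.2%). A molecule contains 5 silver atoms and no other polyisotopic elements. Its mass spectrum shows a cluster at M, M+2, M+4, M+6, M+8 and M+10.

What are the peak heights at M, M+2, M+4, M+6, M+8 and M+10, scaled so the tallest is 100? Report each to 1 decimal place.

The 5 Ag atoms are independent, so intensities follow the terms of (0.518 + 0.482)^5.
P(M) = 0.518^5 = 0.037295
P(M+2) = 5 × 0.518^4 × 0.482^1 = 0.173515
P(M+4) = 10 × 0.518^3 × 0.482^2 = 0.322911
P(M+6) = 10 × 0.518^2 × 0.482^3 = 0.300470
P(M+8) = 5 × 0.518^1 × 0.482^4 = 0.139794
P(M+10) = 0.482^5 = 0.026016
The M+4 peak is largest (0.322911); scaling to 100 gives 11.5 : 53.7 : 100.0 : 93.1 : 43.3 : 8.1.

11.5 : 53.7 : 100.0 : 93.1 : 43.3 : 8.1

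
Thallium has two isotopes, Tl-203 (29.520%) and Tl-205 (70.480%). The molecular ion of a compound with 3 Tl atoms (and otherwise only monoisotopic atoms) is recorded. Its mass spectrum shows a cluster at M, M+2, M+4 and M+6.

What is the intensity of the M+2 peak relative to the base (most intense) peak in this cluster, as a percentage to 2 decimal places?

41.88%

Term probabilities: M 0.0257, M+2 0.1843, M+4 0.4399, M+6 0.3501. Base peak = M+4.
P(M+4) = C(3,2) × 0.29520^1 × 0.70480^2 = 3 × 0.2952 × 0.49674304 = 0.439916 (base)
P(M+2) = C(3,1) × 0.29520^2 × 0.70480^1 = 3 × 0.08714304 × 0.7048 = 0.184255
Relative intensity = 0.184255 / 0.439916 × 100 = 41.88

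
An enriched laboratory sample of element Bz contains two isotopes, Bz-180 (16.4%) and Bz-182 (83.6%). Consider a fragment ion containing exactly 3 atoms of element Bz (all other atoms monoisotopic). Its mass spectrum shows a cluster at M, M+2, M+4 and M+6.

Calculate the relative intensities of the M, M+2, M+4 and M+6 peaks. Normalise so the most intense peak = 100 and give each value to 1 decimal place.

Expanding (0.164 + 0.836)^3:
P(M) = 0.164^3 = 0.004411
P(M+2) = 3 × 0.164^2 × 0.836^1 = 0.067455
P(M+4) = 3 × 0.164^1 × 0.836^2 = 0.343857
P(M+6) = 0.836^3 = 0.584277
The M+6 peak is largest (0.584277); scaling to 100 gives 0.8 : 11.5 : 58.9 : 100.0.

0.8 : 11.5 : 58.9 : 100.0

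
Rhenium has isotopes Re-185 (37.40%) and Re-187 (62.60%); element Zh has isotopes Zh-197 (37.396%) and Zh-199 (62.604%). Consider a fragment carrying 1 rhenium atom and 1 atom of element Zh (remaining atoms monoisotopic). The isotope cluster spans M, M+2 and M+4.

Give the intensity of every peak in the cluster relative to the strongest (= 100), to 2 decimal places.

Rhenium pattern (n=1): 0.3740 : 0.6260
Element Zh pattern (n=1): 0.37396 : 0.62604
Convolve the two distributions (both contribute in 2-u steps):
  M: 0.3740×0.37396 = 0.139861
  M+2: 0.3740×0.62604 + 0.6260×0.37396 = 0.468238
  M+4: 0.6260×0.62604 = 0.391901
Scale to base peak (0.468238) = 100: 29.87 : 100.00 : 83.70

29.87 : 100.00 : 83.70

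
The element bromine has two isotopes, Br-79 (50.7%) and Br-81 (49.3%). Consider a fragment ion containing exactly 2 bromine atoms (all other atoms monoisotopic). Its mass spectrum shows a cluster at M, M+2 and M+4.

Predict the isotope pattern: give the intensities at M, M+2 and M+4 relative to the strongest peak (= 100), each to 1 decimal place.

51.4 : 100.0 : 48.6

The 2 Br atoms are independent, so intensities follow the terms of (0.507 + 0.493)^2.
P(M) = 0.507^2 = 0.257049
P(M+2) = 2 × 0.507^1 × 0.493^1 = 0.499902
P(M+4) = 0.493^2 = 0.243049
The M+2 peak is largest (0.499902); scaling to 100 gives 51.4 : 100.0 : 48.6.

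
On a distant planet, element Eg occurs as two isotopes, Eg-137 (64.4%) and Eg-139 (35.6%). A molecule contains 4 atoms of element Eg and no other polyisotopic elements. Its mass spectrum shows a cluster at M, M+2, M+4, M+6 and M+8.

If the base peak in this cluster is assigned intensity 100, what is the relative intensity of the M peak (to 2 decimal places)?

45.22

Binomial terms of (0.644 + 0.356)^4: M 0.1720, M+2 0.3803, M+4 0.3154, M+6 0.1162, M+8 0.0161 → M+2 is the base peak.
P(M+2) = C(4,1) × 0.644^3 × 0.356^1 = 4 × 0.26708998 × 0.3560 = 0.380336 (base)
P(M) = C(4,0) × 0.644^4 × 0.356^0 = 1 × 0.17200595 × 1.0000 = 0.172006
Relative intensity = 0.172006 / 0.380336 × 100 = 45.22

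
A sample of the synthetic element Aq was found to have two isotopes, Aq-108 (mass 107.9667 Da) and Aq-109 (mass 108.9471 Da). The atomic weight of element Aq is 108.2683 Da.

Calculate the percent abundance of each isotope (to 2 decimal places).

Aq-108: 69.24%, Aq-109: 30.76%

With x = fraction of Aq-108 (so Aq-109 is 1 − x):
107.9667·x + 108.9471·(1 − x) = 108.2683
(107.9667 − 108.9471)·x = 108.2683 − 108.9471
x = -0.6788 / -0.9804 = 0.69237 → 69.24% Aq-108, 30.76% Aq-109.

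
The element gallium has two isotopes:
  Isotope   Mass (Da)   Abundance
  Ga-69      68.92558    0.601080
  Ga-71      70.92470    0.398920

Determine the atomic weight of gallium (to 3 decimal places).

Ar = Σ fᵢ·mᵢ = 0.601080 × 68.92558 + 0.398920 × 70.92470
= 41.429788 + 28.293281 = 69.723069 Da

69.723 Da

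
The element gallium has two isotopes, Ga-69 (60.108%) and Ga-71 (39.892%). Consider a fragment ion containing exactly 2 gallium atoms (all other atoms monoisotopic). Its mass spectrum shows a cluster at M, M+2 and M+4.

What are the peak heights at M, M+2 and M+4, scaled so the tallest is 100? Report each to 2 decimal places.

Each Ga atom is independently Ga-69 (p = 0.60108) or Ga-71 (q = 0.39892); the cluster is the binomial expansion (p + q)^2.
P(M) = 0.60108^2 = 0.361297
P(M+2) = 2 × 0.60108^1 × 0.39892^1 = 0.479566
P(M+4) = 0.39892^2 = 0.159137
The M+2 peak is largest (0.479566); scaling to 100 gives 75.34 : 100.00 : 33.18.

75.34 : 100.00 : 33.18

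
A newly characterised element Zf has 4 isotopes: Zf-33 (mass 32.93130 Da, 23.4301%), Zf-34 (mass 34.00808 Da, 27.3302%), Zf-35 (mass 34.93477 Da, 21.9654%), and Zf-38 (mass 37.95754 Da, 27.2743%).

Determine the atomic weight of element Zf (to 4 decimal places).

35.0365 Da

Ar = Σ fᵢ·mᵢ = 0.234301 × 32.93130 + 0.273302 × 34.00808 + 0.219654 × 34.93477 + 0.272743 × 37.95754
= 7.715837 + 9.294476 + 7.673562 + 10.352653 = 35.036528 Da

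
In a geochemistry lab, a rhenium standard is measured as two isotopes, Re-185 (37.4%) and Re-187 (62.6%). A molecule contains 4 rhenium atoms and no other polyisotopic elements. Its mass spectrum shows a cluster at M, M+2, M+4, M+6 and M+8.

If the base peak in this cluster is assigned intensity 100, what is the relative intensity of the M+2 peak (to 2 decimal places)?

35.69

Term probabilities: M 0.0196, M+2 0.1310, M+4 0.3289, M+6 0.3670, M+8 0.1536. Base peak = M+6.
P(M+6) = C(4,3) × 0.374^1 × 0.626^3 = 4 × 0.3740 × 0.24531438 = 0.366990 (base)
P(M+2) = C(4,1) × 0.374^3 × 0.626^1 = 4 × 0.05231362 × 0.6260 = 0.130993
Relative intensity = 0.130993 / 0.366990 × 100 = 35.69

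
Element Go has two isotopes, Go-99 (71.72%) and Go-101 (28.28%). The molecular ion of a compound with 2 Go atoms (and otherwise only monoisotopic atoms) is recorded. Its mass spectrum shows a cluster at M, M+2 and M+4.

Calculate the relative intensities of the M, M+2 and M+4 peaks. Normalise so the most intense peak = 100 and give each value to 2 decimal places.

100.00 : 78.86 : 15.55

Expanding (0.7172 + 0.2828)^2:
P(M) = 0.7172^2 = 0.514376
P(M+2) = 2 × 0.7172^1 × 0.2828^1 = 0.405648
P(M+4) = 0.2828^2 = 0.079976
The M peak is largest (0.514376); scaling to 100 gives 100.00 : 78.86 : 15.55.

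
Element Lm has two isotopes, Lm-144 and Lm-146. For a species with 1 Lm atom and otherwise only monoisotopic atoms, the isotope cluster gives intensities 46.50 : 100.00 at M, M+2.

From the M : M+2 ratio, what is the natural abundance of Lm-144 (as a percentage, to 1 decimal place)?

If p is the fraction of Lm that is Lm-144, then I(M+2)/I(M) = [C(1,1)·p^0·(1−p)] / p^1 = 1·(1−p)/p = 100.00/46.50 = 2.1505
(1−p)/p = 2.1505/1 = 2.1505  ⇒  p = 1/(1 + 2.1505) = 0.3174
Lm-144: 31.7%, Lm-146: 68.3%.

31.7%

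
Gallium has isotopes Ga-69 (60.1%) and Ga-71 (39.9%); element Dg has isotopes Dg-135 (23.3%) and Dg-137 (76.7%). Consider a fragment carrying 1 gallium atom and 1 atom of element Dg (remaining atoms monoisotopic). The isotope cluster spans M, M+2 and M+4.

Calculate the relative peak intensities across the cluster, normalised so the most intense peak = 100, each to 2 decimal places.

Gallium pattern (n=1): 0.6010 : 0.3990
Element Dg pattern (n=1): 0.2330 : 0.7670
Convolve the two distributions (both contribute in 2-u steps):
  M: 0.6010×0.2330 = 0.140033
  M+2: 0.6010×0.7670 + 0.3990×0.2330 = 0.553934
  M+4: 0.3990×0.7670 = 0.306033
Scale to base peak (0.553934) = 100: 25.28 : 100.00 : 55.25

25.28 : 100.00 : 55.25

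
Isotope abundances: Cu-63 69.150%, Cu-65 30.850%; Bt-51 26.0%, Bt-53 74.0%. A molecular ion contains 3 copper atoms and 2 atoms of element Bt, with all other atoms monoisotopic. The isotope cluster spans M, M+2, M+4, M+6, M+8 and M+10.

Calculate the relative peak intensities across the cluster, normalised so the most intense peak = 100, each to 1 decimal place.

Copper pattern (n=3): 0.33065611 : 0.44254842 : 0.19743483 : 0.02936064
Element Bt pattern (n=2): 0.0676 : 0.3848 : 0.5476
Convolve the two distributions (both contribute in 2-u steps):
  M: 0.33065611×0.0676 = 0.022352
  M+2: 0.33065611×0.3848 + 0.44254842×0.0676 = 0.157153
  M+4: 0.33065611×0.5476 + 0.44254842×0.3848 + 0.19743483×0.0676 = 0.364707
  M+6: 0.44254842×0.5476 + 0.19743483×0.3848 + 0.02936064×0.0676 = 0.320297
  M+8: 0.19743483×0.5476 + 0.02936064×0.3848 = 0.119413
  M+10: 0.02936064×0.5476 = 0.016078
Scale to base peak (0.364707) = 100: 6.1 : 43.1 : 100.0 : 87.8 : 32.7 : 4.4

6.1 : 43.1 : 100.0 : 87.8 : 32.7 : 4.4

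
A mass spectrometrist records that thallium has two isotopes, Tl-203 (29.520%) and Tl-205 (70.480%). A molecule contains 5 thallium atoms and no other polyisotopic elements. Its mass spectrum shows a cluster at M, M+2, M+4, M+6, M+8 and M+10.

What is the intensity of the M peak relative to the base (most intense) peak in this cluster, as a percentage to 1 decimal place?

Term probabilities: M 0.0022, M+2 0.0268, M+4 0.1278, M+6 0.3051, M+8 0.3642, M+10 0.1739. Base peak = M+8.
P(M+8) = C(5,4) × 0.29520^1 × 0.70480^4 = 5 × 0.2952 × 0.24675365 = 0.364208 (base)
P(M) = C(5,0) × 0.29520^5 × 0.70480^0 = 1 × 0.00224172 × 1.0000 = 0.002242
Relative intensity = 0.002242 / 0.364208 × 100 = 0.6

0.6%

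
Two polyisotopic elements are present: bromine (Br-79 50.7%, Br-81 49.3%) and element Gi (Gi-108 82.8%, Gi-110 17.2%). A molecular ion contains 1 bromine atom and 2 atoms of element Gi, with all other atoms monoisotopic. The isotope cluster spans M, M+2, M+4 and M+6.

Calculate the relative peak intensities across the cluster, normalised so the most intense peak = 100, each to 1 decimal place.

72.1 : 100.0 : 32.2 : 3.0

Bromine pattern (n=1): 0.5070 : 0.4930
Element Gi pattern (n=2): 0.685584 : 0.284832 : 0.029584
Convolve the two distributions (both contribute in 2-u steps):
  M: 0.5070×0.685584 = 0.347591
  M+2: 0.5070×0.284832 + 0.4930×0.685584 = 0.482403
  M+4: 0.5070×0.029584 + 0.4930×0.284832 = 0.155421
  M+6: 0.4930×0.029584 = 0.014585
Scale to base peak (0.482403) = 100: 72.1 : 100.0 : 32.2 : 3.0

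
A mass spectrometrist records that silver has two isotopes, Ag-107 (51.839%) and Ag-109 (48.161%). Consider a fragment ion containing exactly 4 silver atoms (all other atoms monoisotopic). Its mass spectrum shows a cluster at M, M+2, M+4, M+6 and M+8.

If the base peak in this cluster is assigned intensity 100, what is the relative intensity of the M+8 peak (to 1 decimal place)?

14.4

Term probabilities: M 0.0722, M+2 0.2684, M+4 0.3740, M+6 0.2316, M+8 0.0538. Base peak = M+4.
P(M+4) = C(4,2) × 0.51839^2 × 0.48161^2 = 6 × 0.26872819 × 0.23194819 = 0.373986 (base)
P(M+8) = C(4,4) × 0.51839^0 × 0.48161^4 = 1 × 1.0000 × 0.05379996 = 0.053800
Relative intensity = 0.053800 / 0.373986 × 100 = 14.4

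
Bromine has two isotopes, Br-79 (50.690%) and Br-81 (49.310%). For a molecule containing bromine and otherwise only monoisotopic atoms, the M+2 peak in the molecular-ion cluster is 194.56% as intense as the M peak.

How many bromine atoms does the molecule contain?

The M+2/M ratio from n Br atoms is n · q/p = n · 0.49310/0.50690.
n = 1.9456 × 0.50690/0.49310 = 2.00 ≈ 2

2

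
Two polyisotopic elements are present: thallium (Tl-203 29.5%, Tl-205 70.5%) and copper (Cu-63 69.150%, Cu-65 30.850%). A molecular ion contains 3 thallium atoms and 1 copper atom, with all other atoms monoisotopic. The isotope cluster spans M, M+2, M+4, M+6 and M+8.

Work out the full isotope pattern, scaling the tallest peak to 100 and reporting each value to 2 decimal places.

Thallium pattern (n=3): 0.02567237 : 0.18405787 : 0.43986713 : 0.35040263
Copper pattern (n=1): 0.6915 : 0.3085
Convolve the two distributions (both contribute in 2-u steps):
  M: 0.02567237×0.6915 = 0.017752
  M+2: 0.02567237×0.3085 + 0.18405787×0.6915 = 0.135196
  M+4: 0.18405787×0.3085 + 0.43986713×0.6915 = 0.360950
  M+6: 0.43986713×0.3085 + 0.35040263×0.6915 = 0.378002
  M+8: 0.35040263×0.3085 = 0.108099
Scale to base peak (0.378002) = 100: 4.70 : 35.77 : 95.49 : 100.00 : 28.60

4.70 : 35.77 : 95.49 : 100.00 : 28.60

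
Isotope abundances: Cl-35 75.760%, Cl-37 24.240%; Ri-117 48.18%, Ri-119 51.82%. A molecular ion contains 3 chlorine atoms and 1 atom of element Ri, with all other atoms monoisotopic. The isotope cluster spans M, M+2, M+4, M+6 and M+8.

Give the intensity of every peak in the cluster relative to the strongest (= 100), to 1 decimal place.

49.1 : 100.0 : 65.8 : 17.8 : 1.7

Chlorine pattern (n=3): 0.4348304 : 0.41738208 : 0.13354464 : 0.01424288
Element Ri pattern (n=1): 0.4818 : 0.5182
Convolve the two distributions (both contribute in 2-u steps):
  M: 0.4348304×0.4818 = 0.209501
  M+2: 0.4348304×0.5182 + 0.41738208×0.4818 = 0.426424
  M+4: 0.41738208×0.5182 + 0.13354464×0.4818 = 0.280629
  M+6: 0.13354464×0.5182 + 0.01424288×0.4818 = 0.076065
  M+8: 0.01424288×0.5182 = 0.007381
Scale to base peak (0.426424) = 100: 49.1 : 100.0 : 65.8 : 17.8 : 1.7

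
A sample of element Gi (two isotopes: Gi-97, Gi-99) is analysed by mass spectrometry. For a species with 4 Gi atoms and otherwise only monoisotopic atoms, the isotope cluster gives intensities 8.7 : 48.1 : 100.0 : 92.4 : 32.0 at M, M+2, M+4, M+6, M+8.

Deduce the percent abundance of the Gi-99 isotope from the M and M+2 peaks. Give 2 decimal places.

58.02%

If p is the fraction of Gi that is Gi-97, then I(M+2)/I(M) = [C(4,1)·p^3·(1−p)] / p^4 = 4·(1−p)/p = 48.1/8.7 = 5.5287
(1−p)/p = 5.5287/4 = 1.3822  ⇒  p = 1/(1 + 1.3822) = 0.4198
Gi-97: 41.98%, Gi-99: 58.02%.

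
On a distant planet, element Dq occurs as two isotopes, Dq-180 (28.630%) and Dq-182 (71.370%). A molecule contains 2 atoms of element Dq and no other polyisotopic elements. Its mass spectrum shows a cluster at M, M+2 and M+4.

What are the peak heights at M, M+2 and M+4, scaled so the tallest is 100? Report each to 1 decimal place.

16.1 : 80.2 : 100.0

Expanding (0.28630 + 0.71370)^2:
P(M) = 0.28630^2 = 0.081968
P(M+2) = 2 × 0.28630^1 × 0.71370^1 = 0.408665
P(M+4) = 0.71370^2 = 0.509368
The M+4 peak is largest (0.509368); scaling to 100 gives 16.1 : 80.2 : 100.0.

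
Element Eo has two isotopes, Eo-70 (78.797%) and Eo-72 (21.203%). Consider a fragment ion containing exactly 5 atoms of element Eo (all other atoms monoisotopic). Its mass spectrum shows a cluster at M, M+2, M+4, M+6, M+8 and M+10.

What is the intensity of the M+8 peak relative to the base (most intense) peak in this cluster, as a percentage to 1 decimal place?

1.9%

Term probabilities: M 0.3038, M+2 0.4087, M+4 0.2199, M+6 0.0592, M+8 0.0080, M+10 0.0004. Base peak = M+2.
P(M+2) = C(5,1) × 0.78797^4 × 0.21203^1 = 5 × 0.38551274 × 0.21203 = 0.408701 (base)
P(M+8) = C(5,4) × 0.78797^1 × 0.21203^4 = 5 × 0.78797 × 0.00202111 = 0.007963
Relative intensity = 0.007963 / 0.408701 × 100 = 1.9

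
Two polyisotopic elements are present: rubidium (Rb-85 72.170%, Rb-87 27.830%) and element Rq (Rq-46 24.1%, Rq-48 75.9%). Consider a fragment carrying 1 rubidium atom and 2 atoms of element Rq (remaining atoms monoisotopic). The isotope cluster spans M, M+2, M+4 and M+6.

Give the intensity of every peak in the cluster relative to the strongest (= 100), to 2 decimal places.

8.10 : 54.14 : 100.00 : 30.98

Rubidium pattern (n=1): 0.7217 : 0.2783
Element Rq pattern (n=2): 0.058081 : 0.365838 : 0.576081
Convolve the two distributions (both contribute in 2-u steps):
  M: 0.7217×0.058081 = 0.041917
  M+2: 0.7217×0.365838 + 0.2783×0.058081 = 0.280189
  M+4: 0.7217×0.576081 + 0.2783×0.365838 = 0.517570
  M+6: 0.2783×0.576081 = 0.160323
Scale to base peak (0.517570) = 100: 8.10 : 54.14 : 100.00 : 30.98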